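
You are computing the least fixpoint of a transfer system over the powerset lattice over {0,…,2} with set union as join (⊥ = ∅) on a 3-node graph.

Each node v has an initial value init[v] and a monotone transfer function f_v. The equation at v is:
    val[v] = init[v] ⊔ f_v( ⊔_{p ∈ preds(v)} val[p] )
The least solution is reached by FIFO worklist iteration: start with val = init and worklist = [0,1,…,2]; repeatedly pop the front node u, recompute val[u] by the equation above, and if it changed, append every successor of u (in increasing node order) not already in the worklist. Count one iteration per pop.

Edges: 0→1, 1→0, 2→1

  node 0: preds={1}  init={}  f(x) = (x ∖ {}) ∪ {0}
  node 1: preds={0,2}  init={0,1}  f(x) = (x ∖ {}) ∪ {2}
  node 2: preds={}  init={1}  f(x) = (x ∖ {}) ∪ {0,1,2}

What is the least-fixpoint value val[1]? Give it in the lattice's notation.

{0,1,2}

Trace (5 dequeues):
  [1] u=0 | in {0,1} | out {0,1} | prev {} | push {}
  [2] u=1 | in {0,1} | out {0,1,2} | prev {0,1} | push {0}
  [3] u=2 | in {} | out {0,1,2} | prev {1} | push {1}
  [4] u=0 | in {0,1,2} | out {0,1,2} | prev {0,1} | push {}
  [5] u=1 | in {0,1,2} | out {0,1,2} | ==

Converged values:
  [0] {0,1,2}
  [1] {0,1,2}
  [2] {0,1,2}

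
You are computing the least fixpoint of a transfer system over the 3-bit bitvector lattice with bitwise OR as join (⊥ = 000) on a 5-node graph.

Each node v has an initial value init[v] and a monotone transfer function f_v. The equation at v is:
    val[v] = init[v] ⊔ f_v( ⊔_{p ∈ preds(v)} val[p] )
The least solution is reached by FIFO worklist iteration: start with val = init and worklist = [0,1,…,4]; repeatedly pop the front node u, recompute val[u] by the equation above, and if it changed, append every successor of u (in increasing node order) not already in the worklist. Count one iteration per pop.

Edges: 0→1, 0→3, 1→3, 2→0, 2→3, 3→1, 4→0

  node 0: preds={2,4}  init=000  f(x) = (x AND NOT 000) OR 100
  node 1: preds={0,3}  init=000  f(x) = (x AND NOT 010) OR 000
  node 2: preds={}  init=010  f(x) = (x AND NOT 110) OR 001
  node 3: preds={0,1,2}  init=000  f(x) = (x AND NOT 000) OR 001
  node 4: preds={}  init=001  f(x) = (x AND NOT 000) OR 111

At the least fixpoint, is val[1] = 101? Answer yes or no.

Iteration log — 7 steps:
  step 1. node 0  ⊔preds=011  new=111  old=000  +wl: 
  step 2. node 1  ⊔preds=111  new=101  old=000  +wl: 
  step 3. node 2  ⊔preds=000  new=011  old=010  +wl: 0
  step 4. node 3  ⊔preds=111  new=111  old=000  +wl: 1
  step 5. node 4  ⊔preds=000  new=111  old=001  +wl: 
  step 6. node 0  ⊔preds=111  new=111  stable
  step 7. node 1  ⊔preds=111  new=101  stable

Least fixpoint reached:
  node 0: 111
  node 1: 101
  node 2: 011
  node 3: 111
  node 4: 111

yes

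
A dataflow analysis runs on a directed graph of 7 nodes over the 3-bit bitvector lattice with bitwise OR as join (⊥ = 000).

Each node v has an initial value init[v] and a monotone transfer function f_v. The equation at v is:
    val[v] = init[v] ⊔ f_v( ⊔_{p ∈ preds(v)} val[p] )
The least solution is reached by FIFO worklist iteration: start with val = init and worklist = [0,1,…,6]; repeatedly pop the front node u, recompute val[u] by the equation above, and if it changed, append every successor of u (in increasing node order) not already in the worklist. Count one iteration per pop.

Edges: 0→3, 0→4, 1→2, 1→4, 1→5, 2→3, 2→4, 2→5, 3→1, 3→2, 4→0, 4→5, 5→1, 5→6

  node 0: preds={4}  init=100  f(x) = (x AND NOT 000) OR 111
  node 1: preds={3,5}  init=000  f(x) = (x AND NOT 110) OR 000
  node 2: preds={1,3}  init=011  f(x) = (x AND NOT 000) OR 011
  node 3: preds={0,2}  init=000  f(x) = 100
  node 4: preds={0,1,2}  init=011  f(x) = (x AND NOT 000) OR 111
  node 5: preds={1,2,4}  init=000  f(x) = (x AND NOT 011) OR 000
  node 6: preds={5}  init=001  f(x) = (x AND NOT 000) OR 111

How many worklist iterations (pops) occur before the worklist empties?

Worklist (13 pops):
  #1 pop 0: in=011 → 111 (was 100); enqueue []
  #2 pop 1: in=000 → 000 (no change)
  #3 pop 2: in=000 → 011 (no change)
  #4 pop 3: in=111 → 100 (was 000); enqueue [1,2]
  #5 pop 4: in=111 → 111 (was 011); enqueue [0]
  #6 pop 5: in=111 → 100 (was 000); enqueue []
  #7 pop 6: in=100 → 111 (was 001); enqueue []
  #8 pop 1: in=100 → 000 (no change)
  #9 pop 2: in=100 → 111 (was 011); enqueue [3,4,5]
  #10 pop 0: in=111 → 111 (no change)
  #11 pop 3: in=111 → 100 (no change)
  #12 pop 4: in=111 → 111 (no change)
  #13 pop 5: in=111 → 100 (no change)

Fixpoint:
  val[0] = 111
  val[1] = 000
  val[2] = 111
  val[3] = 100
  val[4] = 111
  val[5] = 100
  val[6] = 111

13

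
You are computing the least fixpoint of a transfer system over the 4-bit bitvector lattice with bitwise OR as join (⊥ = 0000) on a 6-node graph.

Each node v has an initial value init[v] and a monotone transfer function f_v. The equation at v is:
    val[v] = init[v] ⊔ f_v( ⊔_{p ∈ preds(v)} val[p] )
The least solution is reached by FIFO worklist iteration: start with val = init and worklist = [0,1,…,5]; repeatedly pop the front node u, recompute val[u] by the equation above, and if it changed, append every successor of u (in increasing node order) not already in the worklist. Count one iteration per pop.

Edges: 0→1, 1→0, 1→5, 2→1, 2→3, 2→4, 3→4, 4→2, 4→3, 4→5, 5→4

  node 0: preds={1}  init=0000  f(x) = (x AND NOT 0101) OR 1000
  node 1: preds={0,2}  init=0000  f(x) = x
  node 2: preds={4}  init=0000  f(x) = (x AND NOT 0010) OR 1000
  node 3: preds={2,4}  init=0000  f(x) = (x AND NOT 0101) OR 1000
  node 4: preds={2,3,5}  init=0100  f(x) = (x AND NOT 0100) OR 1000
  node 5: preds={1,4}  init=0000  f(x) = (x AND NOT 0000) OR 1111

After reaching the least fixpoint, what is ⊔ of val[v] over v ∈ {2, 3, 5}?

Trace (19 dequeues):
  [1] u=0 | in 0000 | out 1000 | prev 0000 | push {}
  [2] u=1 | in 1000 | out 1000 | prev 0000 | push {0}
  [3] u=2 | in 0100 | out 1100 | prev 0000 | push {1}
  [4] u=3 | in 1100 | out 1000 | prev 0000 | push {}
  [5] u=4 | in 1100 | out 1100 | prev 0100 | push {2,3}
  [6] u=5 | in 1100 | out 1111 | prev 0000 | push {4}
  [7] u=0 | in 1000 | out 1000 | ==
  [8] u=1 | in 1100 | out 1100 | prev 1000 | push {0,5}
  [9] u=2 | in 1100 | out 1100 | ==
  [10] u=3 | in 1100 | out 1000 | ==
  [11] u=4 | in 1111 | out 1111 | prev 1100 | push {2,3}
  [12] u=0 | in 1100 | out 1000 | ==
  [13] u=5 | in 1111 | out 1111 | ==
  [14] u=2 | in 1111 | out 1101 | prev 1100 | push {1,4}
  [15] u=3 | in 1111 | out 1010 | prev 1000 | push {}
  [16] u=1 | in 1101 | out 1101 | prev 1100 | push {0,5}
  [17] u=4 | in 1111 | out 1111 | ==
  [18] u=0 | in 1101 | out 1000 | ==
  [19] u=5 | in 1111 | out 1111 | ==

Converged values:
  [0] 1000
  [1] 1101
  [2] 1101
  [3] 1010
  [4] 1111
  [5] 1111

1111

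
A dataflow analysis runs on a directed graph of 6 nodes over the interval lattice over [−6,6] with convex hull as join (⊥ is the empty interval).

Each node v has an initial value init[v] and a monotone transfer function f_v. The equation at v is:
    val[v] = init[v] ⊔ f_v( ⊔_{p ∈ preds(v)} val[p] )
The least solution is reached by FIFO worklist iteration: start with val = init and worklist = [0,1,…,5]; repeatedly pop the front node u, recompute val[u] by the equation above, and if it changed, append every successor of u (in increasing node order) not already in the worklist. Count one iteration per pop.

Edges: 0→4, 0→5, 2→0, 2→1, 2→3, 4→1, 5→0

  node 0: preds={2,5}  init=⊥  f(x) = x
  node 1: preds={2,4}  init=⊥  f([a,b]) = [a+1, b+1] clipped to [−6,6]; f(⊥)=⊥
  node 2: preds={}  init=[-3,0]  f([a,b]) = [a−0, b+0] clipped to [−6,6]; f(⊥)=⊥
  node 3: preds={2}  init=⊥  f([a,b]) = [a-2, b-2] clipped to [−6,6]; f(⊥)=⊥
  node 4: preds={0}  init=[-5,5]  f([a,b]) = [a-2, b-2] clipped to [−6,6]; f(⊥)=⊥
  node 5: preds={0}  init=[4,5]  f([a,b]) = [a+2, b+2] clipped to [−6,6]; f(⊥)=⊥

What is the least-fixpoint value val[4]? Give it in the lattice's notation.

[-5,5]

Worklist (9 pops):
  #1 pop 0: in=[-3,5] → [-3,5] (was ⊥); enqueue []
  #2 pop 1: in=[-5,5] → [-4,6] (was ⊥); enqueue []
  #3 pop 2: in=⊥ → [-3,0] (no change)
  #4 pop 3: in=[-3,0] → [-5,-2] (was ⊥); enqueue []
  #5 pop 4: in=[-3,5] → [-5,5] (no change)
  #6 pop 5: in=[-3,5] → [-1,6] (was [4,5]); enqueue [0]
  #7 pop 0: in=[-3,6] → [-3,6] (was [-3,5]); enqueue [4,5]
  #8 pop 4: in=[-3,6] → [-5,5] (no change)
  #9 pop 5: in=[-3,6] → [-1,6] (no change)

Fixpoint:
  val[0] = [-3,6]
  val[1] = [-4,6]
  val[2] = [-3,0]
  val[3] = [-5,-2]
  val[4] = [-5,5]
  val[5] = [-1,6]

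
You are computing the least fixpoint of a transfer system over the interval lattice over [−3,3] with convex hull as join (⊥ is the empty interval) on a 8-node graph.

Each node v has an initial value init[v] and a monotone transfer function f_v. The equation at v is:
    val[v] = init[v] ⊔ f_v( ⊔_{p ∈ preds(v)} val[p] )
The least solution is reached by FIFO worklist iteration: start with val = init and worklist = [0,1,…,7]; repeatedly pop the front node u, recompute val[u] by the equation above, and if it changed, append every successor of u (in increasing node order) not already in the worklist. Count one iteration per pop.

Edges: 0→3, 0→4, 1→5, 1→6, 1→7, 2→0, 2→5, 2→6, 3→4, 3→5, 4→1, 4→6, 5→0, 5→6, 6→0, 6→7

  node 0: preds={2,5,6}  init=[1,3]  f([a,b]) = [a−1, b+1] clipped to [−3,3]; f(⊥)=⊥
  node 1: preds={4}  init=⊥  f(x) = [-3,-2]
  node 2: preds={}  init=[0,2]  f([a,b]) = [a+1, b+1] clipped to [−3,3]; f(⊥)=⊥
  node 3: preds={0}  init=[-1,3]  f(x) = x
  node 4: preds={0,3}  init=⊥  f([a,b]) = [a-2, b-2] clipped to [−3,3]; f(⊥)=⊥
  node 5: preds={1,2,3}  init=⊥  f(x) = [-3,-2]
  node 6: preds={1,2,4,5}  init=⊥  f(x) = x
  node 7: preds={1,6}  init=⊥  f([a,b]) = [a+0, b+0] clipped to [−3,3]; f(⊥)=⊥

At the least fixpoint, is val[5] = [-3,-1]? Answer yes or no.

Iteration log — 13 steps:
  step 1. node 0  ⊔preds=[0,2]  new=[-1,3]  old=[1,3]  +wl: 
  step 2. node 1  ⊔preds=⊥  new=[-3,-2]  old=⊥  +wl: 
  step 3. node 2  ⊔preds=⊥  new=[0,2]  stable
  step 4. node 3  ⊔preds=[-1,3]  new=[-1,3]  stable
  step 5. node 4  ⊔preds=[-1,3]  new=[-3,1]  old=⊥  +wl: 1
  step 6. node 5  ⊔preds=[-3,3]  new=[-3,-2]  old=⊥  +wl: 0
  step 7. node 6  ⊔preds=[-3,2]  new=[-3,2]  old=⊥  +wl: 
  step 8. node 7  ⊔preds=[-3,2]  new=[-3,2]  old=⊥  +wl: 
  step 9. node 1  ⊔preds=[-3,1]  new=[-3,-2]  stable
  step 10. node 0  ⊔preds=[-3,2]  new=[-3,3]  old=[-1,3]  +wl: 3,4
  step 11. node 3  ⊔preds=[-3,3]  new=[-3,3]  old=[-1,3]  +wl: 5
  step 12. node 4  ⊔preds=[-3,3]  new=[-3,1]  stable
  step 13. node 5  ⊔preds=[-3,3]  new=[-3,-2]  stable

Least fixpoint reached:
  node 0: [-3,3]
  node 1: [-3,-2]
  node 2: [0,2]
  node 3: [-3,3]
  node 4: [-3,1]
  node 5: [-3,-2]
  node 6: [-3,2]
  node 7: [-3,2]

no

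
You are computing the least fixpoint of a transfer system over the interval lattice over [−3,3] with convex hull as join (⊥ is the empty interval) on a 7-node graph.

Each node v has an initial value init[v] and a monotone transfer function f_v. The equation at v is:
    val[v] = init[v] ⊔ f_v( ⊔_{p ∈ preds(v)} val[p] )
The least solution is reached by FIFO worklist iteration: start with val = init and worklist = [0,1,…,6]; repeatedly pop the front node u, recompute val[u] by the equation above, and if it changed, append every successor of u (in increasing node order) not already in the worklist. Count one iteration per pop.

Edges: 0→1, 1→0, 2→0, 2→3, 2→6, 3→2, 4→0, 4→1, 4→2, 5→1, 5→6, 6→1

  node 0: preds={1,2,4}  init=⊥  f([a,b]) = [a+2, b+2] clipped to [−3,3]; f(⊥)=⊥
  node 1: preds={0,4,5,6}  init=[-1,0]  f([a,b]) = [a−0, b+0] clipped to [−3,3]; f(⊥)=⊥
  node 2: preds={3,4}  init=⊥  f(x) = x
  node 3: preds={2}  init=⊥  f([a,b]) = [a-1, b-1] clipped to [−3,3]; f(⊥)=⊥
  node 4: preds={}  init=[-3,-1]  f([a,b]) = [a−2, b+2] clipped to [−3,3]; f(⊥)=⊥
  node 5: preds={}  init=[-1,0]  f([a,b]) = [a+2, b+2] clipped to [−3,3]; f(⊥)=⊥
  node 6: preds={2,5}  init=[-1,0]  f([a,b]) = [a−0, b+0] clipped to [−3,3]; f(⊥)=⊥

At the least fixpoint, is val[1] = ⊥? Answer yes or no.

no

Worklist (11 pops):
  #1 pop 0: in=[-3,0] → [-1,2] (was ⊥); enqueue []
  #2 pop 1: in=[-3,2] → [-3,2] (was [-1,0]); enqueue [0]
  #3 pop 2: in=[-3,-1] → [-3,-1] (was ⊥); enqueue []
  #4 pop 3: in=[-3,-1] → [-3,-2] (was ⊥); enqueue [2]
  #5 pop 4: in=⊥ → [-3,-1] (no change)
  #6 pop 5: in=⊥ → [-1,0] (no change)
  #7 pop 6: in=[-3,0] → [-3,0] (was [-1,0]); enqueue [1]
  #8 pop 0: in=[-3,2] → [-1,3] (was [-1,2]); enqueue []
  #9 pop 2: in=[-3,-1] → [-3,-1] (no change)
  #10 pop 1: in=[-3,3] → [-3,3] (was [-3,2]); enqueue [0]
  #11 pop 0: in=[-3,3] → [-1,3] (no change)

Fixpoint:
  val[0] = [-1,3]
  val[1] = [-3,3]
  val[2] = [-3,-1]
  val[3] = [-3,-2]
  val[4] = [-3,-1]
  val[5] = [-1,0]
  val[6] = [-3,0]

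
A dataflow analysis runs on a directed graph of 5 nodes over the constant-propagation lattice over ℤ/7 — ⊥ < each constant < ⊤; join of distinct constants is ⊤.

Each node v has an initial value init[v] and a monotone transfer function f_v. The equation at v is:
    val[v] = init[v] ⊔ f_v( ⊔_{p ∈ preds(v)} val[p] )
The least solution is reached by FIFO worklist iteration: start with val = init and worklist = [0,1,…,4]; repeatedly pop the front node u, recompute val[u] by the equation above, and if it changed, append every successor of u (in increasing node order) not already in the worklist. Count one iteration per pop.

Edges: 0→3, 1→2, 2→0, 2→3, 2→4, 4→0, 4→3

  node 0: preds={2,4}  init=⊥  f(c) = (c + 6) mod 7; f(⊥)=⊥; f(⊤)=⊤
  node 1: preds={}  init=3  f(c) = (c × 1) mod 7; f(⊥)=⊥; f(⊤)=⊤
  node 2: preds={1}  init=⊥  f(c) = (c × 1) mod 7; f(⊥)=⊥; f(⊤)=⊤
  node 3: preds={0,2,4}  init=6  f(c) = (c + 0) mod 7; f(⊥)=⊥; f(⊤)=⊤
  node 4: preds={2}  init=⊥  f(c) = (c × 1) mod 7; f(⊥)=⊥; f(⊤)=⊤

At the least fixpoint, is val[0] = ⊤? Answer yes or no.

no

Iteration log — 7 steps:
  step 1. node 0  ⊔preds=⊥  new=⊥  stable
  step 2. node 1  ⊔preds=⊥  new=3  stable
  step 3. node 2  ⊔preds=3  new=3  old=⊥  +wl: 0
  step 4. node 3  ⊔preds=3  new=⊤  old=6  +wl: 
  step 5. node 4  ⊔preds=3  new=3  old=⊥  +wl: 3
  step 6. node 0  ⊔preds=3  new=2  old=⊥  +wl: 
  step 7. node 3  ⊔preds=⊤  new=⊤  stable

Least fixpoint reached:
  node 0: 2
  node 1: 3
  node 2: 3
  node 3: ⊤
  node 4: 3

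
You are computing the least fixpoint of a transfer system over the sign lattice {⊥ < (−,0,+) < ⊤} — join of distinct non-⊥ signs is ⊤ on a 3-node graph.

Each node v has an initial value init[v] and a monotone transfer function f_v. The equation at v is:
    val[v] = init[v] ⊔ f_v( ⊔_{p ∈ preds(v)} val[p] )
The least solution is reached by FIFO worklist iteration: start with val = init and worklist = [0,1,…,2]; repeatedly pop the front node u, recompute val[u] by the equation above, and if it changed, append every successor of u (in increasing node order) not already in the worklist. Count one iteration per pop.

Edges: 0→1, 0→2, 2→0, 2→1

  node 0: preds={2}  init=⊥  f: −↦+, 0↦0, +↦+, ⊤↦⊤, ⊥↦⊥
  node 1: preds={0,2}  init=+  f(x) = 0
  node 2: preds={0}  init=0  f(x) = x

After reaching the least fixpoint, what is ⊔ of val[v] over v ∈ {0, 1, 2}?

Iteration log — 3 steps:
  step 1. node 0  ⊔preds=0  new=0  old=⊥  +wl: 
  step 2. node 1  ⊔preds=0  new=⊤  old=+  +wl: 
  step 3. node 2  ⊔preds=0  new=0  stable

Least fixpoint reached:
  node 0: 0
  node 1: ⊤
  node 2: 0

⊤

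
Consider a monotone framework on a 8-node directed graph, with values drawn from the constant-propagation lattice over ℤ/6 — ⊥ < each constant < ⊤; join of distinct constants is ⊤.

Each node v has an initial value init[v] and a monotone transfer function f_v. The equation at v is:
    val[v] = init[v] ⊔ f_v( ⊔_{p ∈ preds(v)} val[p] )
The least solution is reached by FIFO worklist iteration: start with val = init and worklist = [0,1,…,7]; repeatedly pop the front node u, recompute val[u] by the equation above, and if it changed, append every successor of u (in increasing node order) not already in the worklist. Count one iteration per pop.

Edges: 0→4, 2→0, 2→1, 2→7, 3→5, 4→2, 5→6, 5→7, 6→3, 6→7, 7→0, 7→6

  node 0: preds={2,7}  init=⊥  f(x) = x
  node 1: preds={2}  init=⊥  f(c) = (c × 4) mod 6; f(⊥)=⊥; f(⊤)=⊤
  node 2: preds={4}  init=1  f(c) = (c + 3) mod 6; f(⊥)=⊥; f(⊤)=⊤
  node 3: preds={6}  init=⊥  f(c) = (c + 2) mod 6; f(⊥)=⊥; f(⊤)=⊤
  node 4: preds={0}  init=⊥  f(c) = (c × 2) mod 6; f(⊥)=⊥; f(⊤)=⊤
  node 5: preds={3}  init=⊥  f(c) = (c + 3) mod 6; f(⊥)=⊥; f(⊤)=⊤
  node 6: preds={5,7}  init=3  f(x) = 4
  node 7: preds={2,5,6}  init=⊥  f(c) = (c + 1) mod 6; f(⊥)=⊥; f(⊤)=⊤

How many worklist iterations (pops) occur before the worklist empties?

Iteration log — 19 steps:
  step 1. node 0  ⊔preds=1  new=1  old=⊥  +wl: 
  step 2. node 1  ⊔preds=1  new=4  old=⊥  +wl: 
  step 3. node 2  ⊔preds=⊥  new=1  stable
  step 4. node 3  ⊔preds=3  new=5  old=⊥  +wl: 
  step 5. node 4  ⊔preds=1  new=2  old=⊥  +wl: 2
  step 6. node 5  ⊔preds=5  new=2  old=⊥  +wl: 
  step 7. node 6  ⊔preds=2  new=⊤  old=3  +wl: 3
  step 8. node 7  ⊔preds=⊤  new=⊤  old=⊥  +wl: 0,6
  step 9. node 2  ⊔preds=2  new=⊤  old=1  +wl: 1,7
  step 10. node 3  ⊔preds=⊤  new=⊤  old=5  +wl: 5
  step 11. node 0  ⊔preds=⊤  new=⊤  old=1  +wl: 4
  step 12. node 6  ⊔preds=⊤  new=⊤  stable
  step 13. node 1  ⊔preds=⊤  new=⊤  old=4  +wl: 
  step 14. node 7  ⊔preds=⊤  new=⊤  stable
  step 15. node 5  ⊔preds=⊤  new=⊤  old=2  +wl: 6,7
  step 16. node 4  ⊔preds=⊤  new=⊤  old=2  +wl: 2
  step 17. node 6  ⊔preds=⊤  new=⊤  stable
  step 18. node 7  ⊔preds=⊤  new=⊤  stable
  step 19. node 2  ⊔preds=⊤  new=⊤  stable

Least fixpoint reached:
  node 0: ⊤
  node 1: ⊤
  node 2: ⊤
  node 3: ⊤
  node 4: ⊤
  node 5: ⊤
  node 6: ⊤
  node 7: ⊤

19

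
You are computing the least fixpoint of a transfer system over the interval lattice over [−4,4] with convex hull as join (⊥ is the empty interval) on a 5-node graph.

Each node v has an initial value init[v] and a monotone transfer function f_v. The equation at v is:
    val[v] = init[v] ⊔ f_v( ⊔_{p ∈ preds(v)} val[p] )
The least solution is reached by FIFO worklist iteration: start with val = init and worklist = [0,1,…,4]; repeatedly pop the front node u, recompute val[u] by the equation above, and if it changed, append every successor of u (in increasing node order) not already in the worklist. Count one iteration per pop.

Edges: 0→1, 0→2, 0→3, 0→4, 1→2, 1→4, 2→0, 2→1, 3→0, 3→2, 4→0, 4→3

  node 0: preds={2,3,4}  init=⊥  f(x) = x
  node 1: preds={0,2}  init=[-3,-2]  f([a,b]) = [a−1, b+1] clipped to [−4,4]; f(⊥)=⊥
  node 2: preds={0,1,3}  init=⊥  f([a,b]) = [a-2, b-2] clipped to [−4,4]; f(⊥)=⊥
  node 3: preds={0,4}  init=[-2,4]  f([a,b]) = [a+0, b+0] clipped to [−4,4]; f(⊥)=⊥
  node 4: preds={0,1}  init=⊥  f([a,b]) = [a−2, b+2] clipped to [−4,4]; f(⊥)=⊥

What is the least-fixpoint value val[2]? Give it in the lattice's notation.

Trace (11 dequeues):
  [1] u=0 | in [-2,4] | out [-2,4] | prev ⊥ | push {}
  [2] u=1 | in [-2,4] | out [-3,4] | prev [-3,-2] | push {}
  [3] u=2 | in [-3,4] | out [-4,2] | prev ⊥ | push {0,1}
  [4] u=3 | in [-2,4] | out [-2,4] | ==
  [5] u=4 | in [-3,4] | out [-4,4] | prev ⊥ | push {3}
  [6] u=0 | in [-4,4] | out [-4,4] | prev [-2,4] | push {2,4}
  [7] u=1 | in [-4,4] | out [-4,4] | prev [-3,4] | push {}
  [8] u=3 | in [-4,4] | out [-4,4] | prev [-2,4] | push {0}
  [9] u=2 | in [-4,4] | out [-4,2] | ==
  [10] u=4 | in [-4,4] | out [-4,4] | ==
  [11] u=0 | in [-4,4] | out [-4,4] | ==

Converged values:
  [0] [-4,4]
  [1] [-4,4]
  [2] [-4,2]
  [3] [-4,4]
  [4] [-4,4]

[-4,2]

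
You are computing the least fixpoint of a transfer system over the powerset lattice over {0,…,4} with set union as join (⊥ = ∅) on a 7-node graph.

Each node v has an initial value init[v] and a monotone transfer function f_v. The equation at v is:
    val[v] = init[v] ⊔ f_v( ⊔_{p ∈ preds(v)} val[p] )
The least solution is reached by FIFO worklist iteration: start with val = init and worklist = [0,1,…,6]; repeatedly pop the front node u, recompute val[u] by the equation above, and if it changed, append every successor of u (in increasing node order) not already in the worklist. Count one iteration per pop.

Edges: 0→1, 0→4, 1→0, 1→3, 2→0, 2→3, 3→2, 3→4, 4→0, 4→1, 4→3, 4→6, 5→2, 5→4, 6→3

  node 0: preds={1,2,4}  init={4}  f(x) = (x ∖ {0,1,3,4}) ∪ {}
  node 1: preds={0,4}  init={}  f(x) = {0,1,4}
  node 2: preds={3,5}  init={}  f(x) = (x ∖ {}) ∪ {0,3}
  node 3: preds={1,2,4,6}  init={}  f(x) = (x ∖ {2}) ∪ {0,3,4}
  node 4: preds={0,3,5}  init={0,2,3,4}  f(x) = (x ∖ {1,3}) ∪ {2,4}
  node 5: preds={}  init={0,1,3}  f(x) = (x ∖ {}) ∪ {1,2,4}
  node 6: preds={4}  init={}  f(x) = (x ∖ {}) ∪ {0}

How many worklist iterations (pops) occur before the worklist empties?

Iteration log — 12 steps:
  step 1. node 0  ⊔preds={0,2,3,4}  new={2,4}  old={4}  +wl: 
  step 2. node 1  ⊔preds={0,2,3,4}  new={0,1,4}  old={}  +wl: 0
  step 3. node 2  ⊔preds={0,1,3}  new={0,1,3}  old={}  +wl: 
  step 4. node 3  ⊔preds={0,1,2,3,4}  new={0,1,3,4}  old={}  +wl: 2
  step 5. node 4  ⊔preds={0,1,2,3,4}  new={0,2,3,4}  stable
  step 6. node 5  ⊔preds={}  new={0,1,2,3,4}  old={0,1,3}  +wl: 4
  step 7. node 6  ⊔preds={0,2,3,4}  new={0,2,3,4}  old={}  +wl: 3
  step 8. node 0  ⊔preds={0,1,2,3,4}  new={2,4}  stable
  step 9. node 2  ⊔preds={0,1,2,3,4}  new={0,1,2,3,4}  old={0,1,3}  +wl: 0
  step 10. node 4  ⊔preds={0,1,2,3,4}  new={0,2,3,4}  stable
  step 11. node 3  ⊔preds={0,1,2,3,4}  new={0,1,3,4}  stable
  step 12. node 0  ⊔preds={0,1,2,3,4}  new={2,4}  stable

Least fixpoint reached:
  node 0: {2,4}
  node 1: {0,1,4}
  node 2: {0,1,2,3,4}
  node 3: {0,1,3,4}
  node 4: {0,2,3,4}
  node 5: {0,1,2,3,4}
  node 6: {0,2,3,4}

12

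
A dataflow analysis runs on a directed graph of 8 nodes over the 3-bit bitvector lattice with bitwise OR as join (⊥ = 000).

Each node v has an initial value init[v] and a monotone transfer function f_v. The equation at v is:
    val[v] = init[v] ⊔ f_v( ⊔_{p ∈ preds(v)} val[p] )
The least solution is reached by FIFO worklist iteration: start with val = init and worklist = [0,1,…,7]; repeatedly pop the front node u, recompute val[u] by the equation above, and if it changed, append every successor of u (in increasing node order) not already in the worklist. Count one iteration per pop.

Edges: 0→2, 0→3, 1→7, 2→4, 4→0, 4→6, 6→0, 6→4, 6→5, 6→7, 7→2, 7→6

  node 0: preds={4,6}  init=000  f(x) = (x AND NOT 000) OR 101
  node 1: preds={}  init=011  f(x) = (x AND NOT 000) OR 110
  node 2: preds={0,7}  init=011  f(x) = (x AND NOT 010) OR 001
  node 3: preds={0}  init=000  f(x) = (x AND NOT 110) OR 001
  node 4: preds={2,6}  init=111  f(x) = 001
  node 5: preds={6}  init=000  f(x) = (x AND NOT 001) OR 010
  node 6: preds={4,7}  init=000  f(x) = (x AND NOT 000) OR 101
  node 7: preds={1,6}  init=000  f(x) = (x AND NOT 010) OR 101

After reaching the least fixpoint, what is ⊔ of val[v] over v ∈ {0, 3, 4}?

Iteration log — 13 steps:
  step 1. node 0  ⊔preds=111  new=111  old=000  +wl: 
  step 2. node 1  ⊔preds=000  new=111  old=011  +wl: 
  step 3. node 2  ⊔preds=111  new=111  old=011  +wl: 
  step 4. node 3  ⊔preds=111  new=001  old=000  +wl: 
  step 5. node 4  ⊔preds=111  new=111  stable
  step 6. node 5  ⊔preds=000  new=010  old=000  +wl: 
  step 7. node 6  ⊔preds=111  new=111  old=000  +wl: 0,4,5
  step 8. node 7  ⊔preds=111  new=101  old=000  +wl: 2,6
  step 9. node 0  ⊔preds=111  new=111  stable
  step 10. node 4  ⊔preds=111  new=111  stable
  step 11. node 5  ⊔preds=111  new=110  old=010  +wl: 
  step 12. node 2  ⊔preds=111  new=111  stable
  step 13. node 6  ⊔preds=111  new=111  stable

Least fixpoint reached:
  node 0: 111
  node 1: 111
  node 2: 111
  node 3: 001
  node 4: 111
  node 5: 110
  node 6: 111
  node 7: 101

111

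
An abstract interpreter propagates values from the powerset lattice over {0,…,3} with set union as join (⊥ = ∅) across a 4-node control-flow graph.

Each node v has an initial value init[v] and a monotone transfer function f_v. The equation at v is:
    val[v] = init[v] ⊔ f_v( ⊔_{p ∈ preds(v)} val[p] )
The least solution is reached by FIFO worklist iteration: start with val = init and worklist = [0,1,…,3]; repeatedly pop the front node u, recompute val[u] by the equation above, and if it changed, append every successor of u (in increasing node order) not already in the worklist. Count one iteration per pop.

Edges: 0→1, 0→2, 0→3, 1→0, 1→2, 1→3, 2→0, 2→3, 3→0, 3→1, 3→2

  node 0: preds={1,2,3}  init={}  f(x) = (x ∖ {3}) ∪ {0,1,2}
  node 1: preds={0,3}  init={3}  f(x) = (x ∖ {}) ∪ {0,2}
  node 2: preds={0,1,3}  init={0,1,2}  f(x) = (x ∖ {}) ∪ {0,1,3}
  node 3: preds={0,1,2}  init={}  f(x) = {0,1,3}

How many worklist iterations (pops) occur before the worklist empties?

7

Worklist (7 pops):
  #1 pop 0: in={0,1,2,3} → {0,1,2} (was {}); enqueue []
  #2 pop 1: in={0,1,2} → {0,1,2,3} (was {3}); enqueue [0]
  #3 pop 2: in={0,1,2,3} → {0,1,2,3} (was {0,1,2}); enqueue []
  #4 pop 3: in={0,1,2,3} → {0,1,3} (was {}); enqueue [1,2]
  #5 pop 0: in={0,1,2,3} → {0,1,2} (no change)
  #6 pop 1: in={0,1,2,3} → {0,1,2,3} (no change)
  #7 pop 2: in={0,1,2,3} → {0,1,2,3} (no change)

Fixpoint:
  val[0] = {0,1,2}
  val[1] = {0,1,2,3}
  val[2] = {0,1,2,3}
  val[3] = {0,1,3}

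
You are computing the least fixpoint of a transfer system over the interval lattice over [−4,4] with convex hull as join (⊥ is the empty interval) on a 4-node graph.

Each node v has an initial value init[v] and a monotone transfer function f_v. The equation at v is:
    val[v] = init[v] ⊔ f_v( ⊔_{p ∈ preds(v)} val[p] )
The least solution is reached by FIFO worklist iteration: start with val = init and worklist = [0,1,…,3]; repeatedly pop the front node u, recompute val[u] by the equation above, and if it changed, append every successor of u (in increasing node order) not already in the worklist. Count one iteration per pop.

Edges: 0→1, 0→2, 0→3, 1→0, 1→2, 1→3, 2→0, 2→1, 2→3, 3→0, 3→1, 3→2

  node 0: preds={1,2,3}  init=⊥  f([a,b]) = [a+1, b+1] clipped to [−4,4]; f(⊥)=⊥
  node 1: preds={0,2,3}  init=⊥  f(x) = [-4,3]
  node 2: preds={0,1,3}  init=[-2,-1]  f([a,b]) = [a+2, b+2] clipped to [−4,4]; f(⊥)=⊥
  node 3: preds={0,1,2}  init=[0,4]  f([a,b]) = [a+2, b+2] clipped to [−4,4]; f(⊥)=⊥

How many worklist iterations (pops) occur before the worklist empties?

Trace (8 dequeues):
  [1] u=0 | in [-2,4] | out [-1,4] | prev ⊥ | push {}
  [2] u=1 | in [-2,4] | out [-4,3] | prev ⊥ | push {0}
  [3] u=2 | in [-4,4] | out [-2,4] | prev [-2,-1] | push {1}
  [4] u=3 | in [-4,4] | out [-2,4] | prev [0,4] | push {2}
  [5] u=0 | in [-4,4] | out [-3,4] | prev [-1,4] | push {3}
  [6] u=1 | in [-3,4] | out [-4,3] | ==
  [7] u=2 | in [-4,4] | out [-2,4] | ==
  [8] u=3 | in [-4,4] | out [-2,4] | ==

Converged values:
  [0] [-3,4]
  [1] [-4,3]
  [2] [-2,4]
  [3] [-2,4]

8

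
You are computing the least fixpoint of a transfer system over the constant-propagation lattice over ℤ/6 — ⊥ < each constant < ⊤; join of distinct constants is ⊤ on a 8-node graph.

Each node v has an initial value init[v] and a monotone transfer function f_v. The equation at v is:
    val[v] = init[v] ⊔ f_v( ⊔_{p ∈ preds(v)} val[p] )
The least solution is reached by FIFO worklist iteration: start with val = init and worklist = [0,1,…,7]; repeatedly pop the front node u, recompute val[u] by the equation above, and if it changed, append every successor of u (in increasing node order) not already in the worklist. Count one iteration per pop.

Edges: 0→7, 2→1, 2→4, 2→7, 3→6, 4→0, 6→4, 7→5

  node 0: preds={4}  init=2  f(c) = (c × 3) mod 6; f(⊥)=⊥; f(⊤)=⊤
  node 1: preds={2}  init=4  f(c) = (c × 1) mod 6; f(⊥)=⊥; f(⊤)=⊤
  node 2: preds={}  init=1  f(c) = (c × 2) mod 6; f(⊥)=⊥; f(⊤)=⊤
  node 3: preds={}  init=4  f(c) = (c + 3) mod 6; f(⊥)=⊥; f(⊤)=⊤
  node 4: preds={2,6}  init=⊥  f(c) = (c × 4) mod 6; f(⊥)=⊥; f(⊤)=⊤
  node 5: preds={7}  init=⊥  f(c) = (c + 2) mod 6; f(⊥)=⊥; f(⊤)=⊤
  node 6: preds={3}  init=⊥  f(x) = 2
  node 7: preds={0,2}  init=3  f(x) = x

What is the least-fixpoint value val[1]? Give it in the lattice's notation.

⊤

Worklist (13 pops):
  #1 pop 0: in=⊥ → 2 (no change)
  #2 pop 1: in=1 → ⊤ (was 4); enqueue []
  #3 pop 2: in=⊥ → 1 (no change)
  #4 pop 3: in=⊥ → 4 (no change)
  #5 pop 4: in=1 → 4 (was ⊥); enqueue [0]
  #6 pop 5: in=3 → 5 (was ⊥); enqueue []
  #7 pop 6: in=4 → 2 (was ⊥); enqueue [4]
  #8 pop 7: in=⊤ → ⊤ (was 3); enqueue [5]
  #9 pop 0: in=4 → ⊤ (was 2); enqueue [7]
  #10 pop 4: in=⊤ → ⊤ (was 4); enqueue [0]
  #11 pop 5: in=⊤ → ⊤ (was 5); enqueue []
  #12 pop 7: in=⊤ → ⊤ (no change)
  #13 pop 0: in=⊤ → ⊤ (no change)

Fixpoint:
  val[0] = ⊤
  val[1] = ⊤
  val[2] = 1
  val[3] = 4
  val[4] = ⊤
  val[5] = ⊤
  val[6] = 2
  val[7] = ⊤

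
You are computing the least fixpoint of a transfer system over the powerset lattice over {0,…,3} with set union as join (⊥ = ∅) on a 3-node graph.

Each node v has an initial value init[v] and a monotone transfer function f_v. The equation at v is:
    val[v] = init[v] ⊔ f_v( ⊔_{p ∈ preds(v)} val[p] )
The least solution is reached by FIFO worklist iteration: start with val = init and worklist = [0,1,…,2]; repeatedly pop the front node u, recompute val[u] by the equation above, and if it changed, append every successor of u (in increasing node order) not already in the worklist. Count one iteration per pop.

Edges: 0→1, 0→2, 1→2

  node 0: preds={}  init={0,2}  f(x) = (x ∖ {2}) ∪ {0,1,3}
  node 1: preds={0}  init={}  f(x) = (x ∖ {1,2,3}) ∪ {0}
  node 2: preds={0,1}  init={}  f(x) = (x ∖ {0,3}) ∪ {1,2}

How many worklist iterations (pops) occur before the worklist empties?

Worklist (3 pops):
  #1 pop 0: in={} → {0,1,2,3} (was {0,2}); enqueue []
  #2 pop 1: in={0,1,2,3} → {0} (was {}); enqueue []
  #3 pop 2: in={0,1,2,3} → {1,2} (was {}); enqueue []

Fixpoint:
  val[0] = {0,1,2,3}
  val[1] = {0}
  val[2] = {1,2}

3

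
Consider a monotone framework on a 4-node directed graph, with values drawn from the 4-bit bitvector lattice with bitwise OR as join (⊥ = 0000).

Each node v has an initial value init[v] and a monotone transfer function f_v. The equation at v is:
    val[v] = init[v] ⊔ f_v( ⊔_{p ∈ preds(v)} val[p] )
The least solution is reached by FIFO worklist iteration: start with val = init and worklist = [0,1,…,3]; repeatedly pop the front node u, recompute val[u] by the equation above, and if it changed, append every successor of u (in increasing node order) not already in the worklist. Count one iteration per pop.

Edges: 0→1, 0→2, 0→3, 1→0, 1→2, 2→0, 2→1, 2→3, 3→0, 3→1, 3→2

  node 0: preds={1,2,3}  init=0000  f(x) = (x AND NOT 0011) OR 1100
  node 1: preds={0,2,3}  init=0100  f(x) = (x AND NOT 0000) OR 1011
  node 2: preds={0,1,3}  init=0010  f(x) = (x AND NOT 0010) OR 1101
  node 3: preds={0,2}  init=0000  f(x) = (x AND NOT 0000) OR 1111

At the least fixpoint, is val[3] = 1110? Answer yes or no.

no

Trace (7 dequeues):
  [1] u=0 | in 0110 | out 1100 | prev 0000 | push {}
  [2] u=1 | in 1110 | out 1111 | prev 0100 | push {0}
  [3] u=2 | in 1111 | out 1111 | prev 0010 | push {1}
  [4] u=3 | in 1111 | out 1111 | prev 0000 | push {2}
  [5] u=0 | in 1111 | out 1100 | ==
  [6] u=1 | in 1111 | out 1111 | ==
  [7] u=2 | in 1111 | out 1111 | ==

Converged values:
  [0] 1100
  [1] 1111
  [2] 1111
  [3] 1111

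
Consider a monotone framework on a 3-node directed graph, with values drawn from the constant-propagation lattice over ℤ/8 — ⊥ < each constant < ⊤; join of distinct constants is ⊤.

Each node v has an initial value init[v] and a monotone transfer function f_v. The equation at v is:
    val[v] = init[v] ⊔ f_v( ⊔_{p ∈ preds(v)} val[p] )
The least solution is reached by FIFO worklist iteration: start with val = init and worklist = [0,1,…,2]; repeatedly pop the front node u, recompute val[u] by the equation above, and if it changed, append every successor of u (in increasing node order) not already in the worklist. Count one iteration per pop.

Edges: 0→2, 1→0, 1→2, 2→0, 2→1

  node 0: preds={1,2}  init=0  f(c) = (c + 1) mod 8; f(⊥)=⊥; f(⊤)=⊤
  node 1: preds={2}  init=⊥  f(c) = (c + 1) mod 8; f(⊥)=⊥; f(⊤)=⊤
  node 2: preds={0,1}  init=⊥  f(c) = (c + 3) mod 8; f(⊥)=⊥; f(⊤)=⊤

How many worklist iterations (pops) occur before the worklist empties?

10

Trace (10 dequeues):
  [1] u=0 | in ⊥ | out 0 | ==
  [2] u=1 | in ⊥ | out ⊥ | ==
  [3] u=2 | in 0 | out 3 | prev ⊥ | push {0,1}
  [4] u=0 | in 3 | out ⊤ | prev 0 | push {2}
  [5] u=1 | in 3 | out 4 | prev ⊥ | push {0}
  [6] u=2 | in ⊤ | out ⊤ | prev 3 | push {1}
  [7] u=0 | in ⊤ | out ⊤ | ==
  [8] u=1 | in ⊤ | out ⊤ | prev 4 | push {0,2}
  [9] u=0 | in ⊤ | out ⊤ | ==
  [10] u=2 | in ⊤ | out ⊤ | ==

Converged values:
  [0] ⊤
  [1] ⊤
  [2] ⊤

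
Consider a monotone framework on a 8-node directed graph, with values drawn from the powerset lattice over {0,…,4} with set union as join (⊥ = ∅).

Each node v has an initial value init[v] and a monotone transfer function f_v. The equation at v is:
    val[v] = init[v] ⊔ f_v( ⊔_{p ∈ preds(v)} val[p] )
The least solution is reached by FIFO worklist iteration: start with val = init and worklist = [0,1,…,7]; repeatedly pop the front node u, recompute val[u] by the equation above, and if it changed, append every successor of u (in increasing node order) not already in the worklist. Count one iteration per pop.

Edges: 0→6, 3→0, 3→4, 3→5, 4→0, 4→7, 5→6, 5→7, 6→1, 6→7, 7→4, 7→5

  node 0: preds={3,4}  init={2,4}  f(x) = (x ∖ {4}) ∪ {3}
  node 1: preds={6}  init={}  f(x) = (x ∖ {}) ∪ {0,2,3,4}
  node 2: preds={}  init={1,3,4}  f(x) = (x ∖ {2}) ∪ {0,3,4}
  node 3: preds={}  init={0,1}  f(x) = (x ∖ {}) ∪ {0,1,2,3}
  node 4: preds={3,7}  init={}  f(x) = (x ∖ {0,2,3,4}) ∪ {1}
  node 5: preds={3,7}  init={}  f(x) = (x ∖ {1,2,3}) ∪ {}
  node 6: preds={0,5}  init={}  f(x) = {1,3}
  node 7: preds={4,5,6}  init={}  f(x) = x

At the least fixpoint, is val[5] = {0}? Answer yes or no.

Trace (12 dequeues):
  [1] u=0 | in {0,1} | out {0,1,2,3,4} | prev {2,4} | push {}
  [2] u=1 | in {} | out {0,2,3,4} | prev {} | push {}
  [3] u=2 | in {} | out {0,1,3,4} | prev {1,3,4} | push {}
  [4] u=3 | in {} | out {0,1,2,3} | prev {0,1} | push {0}
  [5] u=4 | in {0,1,2,3} | out {1} | prev {} | push {}
  [6] u=5 | in {0,1,2,3} | out {0} | prev {} | push {}
  [7] u=6 | in {0,1,2,3,4} | out {1,3} | prev {} | push {1}
  [8] u=7 | in {0,1,3} | out {0,1,3} | prev {} | push {4,5}
  [9] u=0 | in {0,1,2,3} | out {0,1,2,3,4} | ==
  [10] u=1 | in {1,3} | out {0,1,2,3,4} | prev {0,2,3,4} | push {}
  [11] u=4 | in {0,1,2,3} | out {1} | ==
  [12] u=5 | in {0,1,2,3} | out {0} | ==

Converged values:
  [0] {0,1,2,3,4}
  [1] {0,1,2,3,4}
  [2] {0,1,3,4}
  [3] {0,1,2,3}
  [4] {1}
  [5] {0}
  [6] {1,3}
  [7] {0,1,3}

yes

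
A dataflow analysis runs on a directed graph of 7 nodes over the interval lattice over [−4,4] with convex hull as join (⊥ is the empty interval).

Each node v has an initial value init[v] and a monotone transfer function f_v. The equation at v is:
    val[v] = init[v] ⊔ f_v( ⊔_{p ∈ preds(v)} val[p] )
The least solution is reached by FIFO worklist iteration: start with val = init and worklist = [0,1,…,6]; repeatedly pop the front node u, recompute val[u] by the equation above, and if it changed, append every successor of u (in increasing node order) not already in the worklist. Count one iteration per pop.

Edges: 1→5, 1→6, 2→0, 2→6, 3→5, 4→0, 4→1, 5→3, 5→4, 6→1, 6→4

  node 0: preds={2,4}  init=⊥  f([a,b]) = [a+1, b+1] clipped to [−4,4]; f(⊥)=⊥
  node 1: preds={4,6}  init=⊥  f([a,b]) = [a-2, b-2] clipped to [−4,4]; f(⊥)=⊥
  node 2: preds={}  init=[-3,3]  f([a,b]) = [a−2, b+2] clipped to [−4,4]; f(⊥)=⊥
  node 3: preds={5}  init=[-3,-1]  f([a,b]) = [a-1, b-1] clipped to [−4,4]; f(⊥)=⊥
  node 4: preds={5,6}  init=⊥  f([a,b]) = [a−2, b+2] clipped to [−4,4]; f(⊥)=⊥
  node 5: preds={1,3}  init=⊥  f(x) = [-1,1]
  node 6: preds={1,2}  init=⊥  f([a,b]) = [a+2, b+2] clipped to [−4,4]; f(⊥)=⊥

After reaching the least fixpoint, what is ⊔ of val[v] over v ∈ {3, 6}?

Worklist (17 pops):
  #1 pop 0: in=[-3,3] → [-2,4] (was ⊥); enqueue []
  #2 pop 1: in=⊥ → ⊥ (no change)
  #3 pop 2: in=⊥ → [-3,3] (no change)
  #4 pop 3: in=⊥ → [-3,-1] (no change)
  #5 pop 4: in=⊥ → ⊥ (no change)
  #6 pop 5: in=[-3,-1] → [-1,1] (was ⊥); enqueue [3,4]
  #7 pop 6: in=[-3,3] → [-1,4] (was ⊥); enqueue [1]
  #8 pop 3: in=[-1,1] → [-3,0] (was [-3,-1]); enqueue [5]
  #9 pop 4: in=[-1,4] → [-3,4] (was ⊥); enqueue [0]
  #10 pop 1: in=[-3,4] → [-4,2] (was ⊥); enqueue [6]
  #11 pop 5: in=[-4,2] → [-1,1] (no change)
  #12 pop 0: in=[-3,4] → [-2,4] (no change)
  #13 pop 6: in=[-4,3] → [-2,4] (was [-1,4]); enqueue [1,4]
  #14 pop 1: in=[-3,4] → [-4,2] (no change)
  #15 pop 4: in=[-2,4] → [-4,4] (was [-3,4]); enqueue [0,1]
  #16 pop 0: in=[-4,4] → [-3,4] (was [-2,4]); enqueue []
  #17 pop 1: in=[-4,4] → [-4,2] (no change)

Fixpoint:
  val[0] = [-3,4]
  val[1] = [-4,2]
  val[2] = [-3,3]
  val[3] = [-3,0]
  val[4] = [-4,4]
  val[5] = [-1,1]
  val[6] = [-2,4]

[-3,4]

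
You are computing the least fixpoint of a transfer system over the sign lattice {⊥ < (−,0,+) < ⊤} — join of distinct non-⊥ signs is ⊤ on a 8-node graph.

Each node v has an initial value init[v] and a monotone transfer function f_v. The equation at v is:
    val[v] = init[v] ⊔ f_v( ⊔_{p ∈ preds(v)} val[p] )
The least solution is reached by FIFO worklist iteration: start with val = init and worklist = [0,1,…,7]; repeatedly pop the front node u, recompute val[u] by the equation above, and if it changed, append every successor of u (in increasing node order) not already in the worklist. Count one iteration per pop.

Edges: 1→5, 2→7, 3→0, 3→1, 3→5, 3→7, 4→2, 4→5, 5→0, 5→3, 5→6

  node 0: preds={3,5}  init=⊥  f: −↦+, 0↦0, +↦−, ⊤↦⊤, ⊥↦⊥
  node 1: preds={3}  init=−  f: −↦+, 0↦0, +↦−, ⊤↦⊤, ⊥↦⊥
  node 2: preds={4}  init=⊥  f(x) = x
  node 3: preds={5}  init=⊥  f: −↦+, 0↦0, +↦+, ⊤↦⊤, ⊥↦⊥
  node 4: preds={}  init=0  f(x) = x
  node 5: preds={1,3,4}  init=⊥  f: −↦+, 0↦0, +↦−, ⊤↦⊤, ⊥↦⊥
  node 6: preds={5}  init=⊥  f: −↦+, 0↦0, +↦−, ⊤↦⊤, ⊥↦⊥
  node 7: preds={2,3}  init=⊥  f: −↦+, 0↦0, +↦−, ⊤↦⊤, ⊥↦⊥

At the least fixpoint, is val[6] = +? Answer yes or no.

no

Trace (14 dequeues):
  [1] u=0 | in ⊥ | out ⊥ | ==
  [2] u=1 | in ⊥ | out − | ==
  [3] u=2 | in 0 | out 0 | prev ⊥ | push {}
  [4] u=3 | in ⊥ | out ⊥ | ==
  [5] u=4 | in ⊥ | out 0 | ==
  [6] u=5 | in ⊤ | out ⊤ | prev ⊥ | push {0,3}
  [7] u=6 | in ⊤ | out ⊤ | prev ⊥ | push {}
  [8] u=7 | in 0 | out 0 | prev ⊥ | push {}
  [9] u=0 | in ⊤ | out ⊤ | prev ⊥ | push {}
  [10] u=3 | in ⊤ | out ⊤ | prev ⊥ | push {0,1,5,7}
  [11] u=0 | in ⊤ | out ⊤ | ==
  [12] u=1 | in ⊤ | out ⊤ | prev − | push {}
  [13] u=5 | in ⊤ | out ⊤ | ==
  [14] u=7 | in ⊤ | out ⊤ | prev 0 | push {}

Converged values:
  [0] ⊤
  [1] ⊤
  [2] 0
  [3] ⊤
  [4] 0
  [5] ⊤
  [6] ⊤
  [7] ⊤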